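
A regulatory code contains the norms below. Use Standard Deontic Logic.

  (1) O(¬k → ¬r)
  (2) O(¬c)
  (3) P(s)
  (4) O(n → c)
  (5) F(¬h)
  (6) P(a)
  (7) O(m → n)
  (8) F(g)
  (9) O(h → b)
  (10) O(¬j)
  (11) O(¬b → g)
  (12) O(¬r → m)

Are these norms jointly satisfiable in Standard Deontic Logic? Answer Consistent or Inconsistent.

Premise 11 is O(¬b → g), but O(¬b) is not derivable from the premises, so it does not yield O(g).
So O(g) is not derivable, and the apparent clash with O(¬g) does not arise.
A world satisfying every obligation exists (e.g. a=false, b=true, c=false, g=false, h=true, j=false, k=true, m=false, n=false, r=true, s=false); no atom is both obligatory and forbidden, so the set is consistent.

Consistent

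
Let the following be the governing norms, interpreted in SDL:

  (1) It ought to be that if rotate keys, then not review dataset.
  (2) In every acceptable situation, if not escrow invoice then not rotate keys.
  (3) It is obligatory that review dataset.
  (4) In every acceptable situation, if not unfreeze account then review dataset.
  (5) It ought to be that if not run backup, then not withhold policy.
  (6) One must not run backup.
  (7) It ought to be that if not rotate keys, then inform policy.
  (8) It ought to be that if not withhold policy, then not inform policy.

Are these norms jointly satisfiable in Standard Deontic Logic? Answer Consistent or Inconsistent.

Inconsistent

Premise 3 states O(review_dataset) outright.
Premise 1, O(rotate_keys → ¬review_dataset), contraposes to O(review_dataset → ¬rotate_keys); with O(review_dataset) we get O(¬rotate_keys).
Applying K to premise 7 (O(¬rotate_keys → inform_policy)) and O(¬rotate_keys) yields O(inform_policy).
Premise 8 is O(¬withhold_policy → ¬inform_policy); contrapositively O(inform_policy → withhold_policy). Since O(inform_policy) holds, K gives O(withhold_policy).
Premise 5, O(¬run_backup → ¬withhold_policy), contraposes to O(withhold_policy → run_backup); with O(withhold_policy) we get O(run_backup).
Yet premise 6 is F(run_backup), i.e. O(¬run_backup).
We now have both O(run_backup) and O(¬run_backup) — run_backup is simultaneously obligatory and forbidden, violating the D-axiom.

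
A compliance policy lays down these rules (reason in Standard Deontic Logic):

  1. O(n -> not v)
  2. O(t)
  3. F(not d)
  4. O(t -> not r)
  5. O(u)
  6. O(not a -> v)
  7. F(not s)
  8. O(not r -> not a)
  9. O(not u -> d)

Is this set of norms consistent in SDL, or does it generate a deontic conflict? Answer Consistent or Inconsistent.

Premise 9 is O(not u -> d); even if O(d) held, inferring O(not u) would be affirming the consequent — invalid.
So O(not u) is not derivable, and the apparent clash with O(u) does not arise.
A world satisfying every obligation exists (e.g. a=false, d=true, n=false, r=false, s=true, t=true, u=true, v=true); no atom is both obligatory and forbidden, so the set is consistent.

Consistent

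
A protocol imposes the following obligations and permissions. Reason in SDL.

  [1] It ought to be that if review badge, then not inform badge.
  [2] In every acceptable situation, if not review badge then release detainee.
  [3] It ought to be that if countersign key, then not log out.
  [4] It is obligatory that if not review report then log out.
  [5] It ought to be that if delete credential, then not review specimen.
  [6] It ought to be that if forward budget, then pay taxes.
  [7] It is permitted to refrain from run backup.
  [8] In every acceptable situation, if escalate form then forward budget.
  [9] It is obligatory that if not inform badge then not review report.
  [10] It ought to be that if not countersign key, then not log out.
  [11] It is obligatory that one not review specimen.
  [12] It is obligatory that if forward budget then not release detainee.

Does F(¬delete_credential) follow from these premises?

No

Premise 5 is O(delete_credential → ¬review_specimen); even if O(¬review_specimen) held, inferring O(delete_credential) would be affirming the consequent — invalid.
No other premise forces O(delete_credential). An ideal world satisfying every premise can still have ¬delete_credential true, so F(¬delete_credential) is not derivable.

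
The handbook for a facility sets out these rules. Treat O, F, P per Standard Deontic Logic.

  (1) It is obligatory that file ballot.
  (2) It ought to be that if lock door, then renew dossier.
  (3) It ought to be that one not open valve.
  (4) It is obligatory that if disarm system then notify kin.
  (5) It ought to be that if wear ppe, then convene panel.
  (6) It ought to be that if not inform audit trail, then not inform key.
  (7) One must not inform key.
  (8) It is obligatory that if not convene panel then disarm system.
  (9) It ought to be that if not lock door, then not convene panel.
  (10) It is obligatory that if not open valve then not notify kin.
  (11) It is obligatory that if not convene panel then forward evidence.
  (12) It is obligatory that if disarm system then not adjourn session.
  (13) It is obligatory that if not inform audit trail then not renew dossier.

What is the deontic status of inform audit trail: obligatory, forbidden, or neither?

Obligatory

From premise 3 we have O(¬open_valve).
Applying K to premise 10 (O(¬open_valve → ¬notify_kin)) and O(¬open_valve) yields O(¬notify_kin).
The contrapositive of premise 4 (O(disarm_system → notify_kin)) is O(¬notify_kin → ¬disarm_system), and O(¬notify_kin) is already established, so O(¬disarm_system).
Premise 8 is O(¬convene_panel → disarm_system); contrapositively O(¬disarm_system → convene_panel). Since O(¬disarm_system) holds, K gives O(convene_panel).
Premise 9 is O(¬lock_door → ¬convene_panel); contrapositively O(convene_panel → lock_door). Since O(convene_panel) holds, K gives O(lock_door).
With premise 2, O(lock_door → renew_dossier), the K-axiom yields O(renew_dossier).
The contrapositive of premise 13 (O(¬inform_audit_trail → ¬renew_dossier)) is O(renew_dossier → inform_audit_trail), and O(renew_dossier) is already established, so O(inform_audit_trail).
Premises 1, 5, 6, 7, 11, 12 do not contribute to this derivation.
Hence inform_audit_trail is obligatory.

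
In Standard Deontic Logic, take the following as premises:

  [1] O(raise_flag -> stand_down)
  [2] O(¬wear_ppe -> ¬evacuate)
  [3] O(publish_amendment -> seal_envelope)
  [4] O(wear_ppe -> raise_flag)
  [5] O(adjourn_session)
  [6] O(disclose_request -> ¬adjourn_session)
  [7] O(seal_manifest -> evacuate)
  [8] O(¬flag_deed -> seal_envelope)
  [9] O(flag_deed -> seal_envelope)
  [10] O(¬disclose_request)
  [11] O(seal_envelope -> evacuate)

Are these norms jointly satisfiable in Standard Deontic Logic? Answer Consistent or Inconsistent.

Premise 6 is O(disclose_request -> ¬adjourn_session), but O(disclose_request) is not derivable from the premises, so it does not yield O(¬adjourn_session).
So O(¬adjourn_session) is not derivable, and the apparent clash with O(adjourn_session) does not arise.
A world satisfying every obligation exists (e.g. adjourn_session=true, disclose_request=false, evacuate=true, flag_deed=false, publish_amendment=false, raise_flag=true, seal_envelope=true, seal_manifest=false, stand_down=true, wear_ppe=true); no atom is both obligatory and forbidden, so the set is consistent.

Consistent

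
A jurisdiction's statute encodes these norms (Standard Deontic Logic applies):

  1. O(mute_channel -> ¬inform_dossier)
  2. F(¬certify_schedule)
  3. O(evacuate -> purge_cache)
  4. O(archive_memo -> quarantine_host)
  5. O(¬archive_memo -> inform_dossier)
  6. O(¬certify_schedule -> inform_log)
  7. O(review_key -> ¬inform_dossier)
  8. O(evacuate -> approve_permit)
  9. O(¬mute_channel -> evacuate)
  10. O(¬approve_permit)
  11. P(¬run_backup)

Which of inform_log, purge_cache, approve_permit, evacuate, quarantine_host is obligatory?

Premise 10 gives O(¬approve_permit).
Premise 8, O(evacuate -> approve_permit), contraposes to O(¬approve_permit -> ¬evacuate); with O(¬approve_permit) we get O(¬evacuate).
Premise 9, O(¬mute_channel -> evacuate), contraposes to O(¬evacuate -> mute_channel); with O(¬evacuate) we get O(mute_channel).
Premise 1 is O(mute_channel -> ¬inform_dossier); since O(mute_channel), deontic closure gives O(¬inform_dossier).
Premise 5, O(¬archive_memo -> inform_dossier), contraposes to O(¬inform_dossier -> archive_memo); with O(¬inform_dossier) we get O(archive_memo).
With premise 4, O(archive_memo -> quarantine_host), the K-axiom yields O(quarantine_host).
So O(quarantine_host) holds — quarantine_host is obligatory. None of the other listed options is made obligatory by any chain of premises.

quarantine_host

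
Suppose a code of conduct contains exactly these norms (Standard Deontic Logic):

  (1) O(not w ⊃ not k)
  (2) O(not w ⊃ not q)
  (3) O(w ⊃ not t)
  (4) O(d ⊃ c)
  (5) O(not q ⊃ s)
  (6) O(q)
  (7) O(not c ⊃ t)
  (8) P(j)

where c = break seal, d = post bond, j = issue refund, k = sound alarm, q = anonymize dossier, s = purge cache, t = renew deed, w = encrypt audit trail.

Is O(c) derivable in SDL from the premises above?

Premise 6 states O(q) outright.
Premise 2, O(not w ⊃ not q), contraposes to O(q ⊃ w); with O(q) we get O(w).
From O(w) and premise 3, O(w ⊃ not t), we obtain O(not t).
Premise 7 is O(not c ⊃ t); contrapositively O(not t ⊃ c). Since O(not t) holds, K gives O(c).
Premises 1, 4, 5, 8 do not contribute to this derivation.
So O(c) follows.

Yes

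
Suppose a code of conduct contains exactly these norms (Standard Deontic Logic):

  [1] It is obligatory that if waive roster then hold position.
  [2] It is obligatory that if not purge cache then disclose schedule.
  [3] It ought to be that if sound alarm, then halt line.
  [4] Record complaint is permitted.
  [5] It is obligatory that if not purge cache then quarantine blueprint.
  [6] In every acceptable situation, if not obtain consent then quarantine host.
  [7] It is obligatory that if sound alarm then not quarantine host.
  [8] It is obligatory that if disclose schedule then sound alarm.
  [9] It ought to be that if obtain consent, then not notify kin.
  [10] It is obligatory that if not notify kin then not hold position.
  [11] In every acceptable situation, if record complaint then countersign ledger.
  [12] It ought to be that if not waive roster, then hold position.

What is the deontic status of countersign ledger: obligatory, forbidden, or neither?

Neither

Premise 11 is O(record_complaint → countersign_ledger), but O(record_complaint) is not derivable from the premises (the permission P(record_complaint) asserts only ¬O(¬record_complaint), not O(record_complaint)), so it does not yield O(countersign_ledger).
No premise or chain of K-axiom applications forces O(countersign_ledger), and none forces O(¬countersign_ledger). So countersign_ledger is neither obligatory nor forbidden under these norms.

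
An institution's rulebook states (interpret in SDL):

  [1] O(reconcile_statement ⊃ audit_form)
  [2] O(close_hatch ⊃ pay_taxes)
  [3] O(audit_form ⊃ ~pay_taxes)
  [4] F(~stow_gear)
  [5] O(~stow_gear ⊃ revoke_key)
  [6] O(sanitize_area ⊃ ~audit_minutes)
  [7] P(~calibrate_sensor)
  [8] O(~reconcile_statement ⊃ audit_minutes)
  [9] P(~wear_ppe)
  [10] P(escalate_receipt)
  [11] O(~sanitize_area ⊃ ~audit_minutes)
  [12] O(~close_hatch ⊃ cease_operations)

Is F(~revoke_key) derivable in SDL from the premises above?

Premise 5 is O(~stow_gear ⊃ revoke_key), but O(~stow_gear) is not derivable from the premises, so it does not yield O(revoke_key).
No other premise forces O(revoke_key). An ideal world satisfying every premise can still have ~revoke_key true, so F(~revoke_key) is not derivable.

No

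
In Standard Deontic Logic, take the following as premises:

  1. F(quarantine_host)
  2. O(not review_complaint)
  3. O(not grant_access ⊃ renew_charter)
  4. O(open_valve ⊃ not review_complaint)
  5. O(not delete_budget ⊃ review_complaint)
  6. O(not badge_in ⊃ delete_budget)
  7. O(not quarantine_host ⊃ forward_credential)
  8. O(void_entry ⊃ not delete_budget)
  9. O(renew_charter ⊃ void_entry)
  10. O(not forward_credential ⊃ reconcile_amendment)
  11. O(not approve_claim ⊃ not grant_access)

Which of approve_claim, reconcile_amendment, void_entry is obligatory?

Premise 2 gives O(not review_complaint).
Premise 5 is O(not delete_budget ⊃ review_complaint); contrapositively O(not review_complaint ⊃ delete_budget). Since O(not review_complaint) holds, K gives O(delete_budget).
Premise 8 is O(void_entry ⊃ not delete_budget); contrapositively O(delete_budget ⊃ not void_entry). Since O(delete_budget) holds, K gives O(not void_entry).
Premise 9 is O(renew_charter ⊃ void_entry); contrapositively O(not void_entry ⊃ not renew_charter). Since O(not void_entry) holds, K gives O(not renew_charter).
The contrapositive of premise 3 (O(not grant_access ⊃ renew_charter)) is O(not renew_charter ⊃ grant_access), and O(not renew_charter) is already established, so O(grant_access).
Premise 11 is O(not approve_claim ⊃ not grant_access); contrapositively O(grant_access ⊃ approve_claim). Since O(grant_access) holds, K gives O(approve_claim).
So O(approve_claim) holds — approve_claim is obligatory. None of the other listed options is made obligatory by any chain of premises.

approve_claim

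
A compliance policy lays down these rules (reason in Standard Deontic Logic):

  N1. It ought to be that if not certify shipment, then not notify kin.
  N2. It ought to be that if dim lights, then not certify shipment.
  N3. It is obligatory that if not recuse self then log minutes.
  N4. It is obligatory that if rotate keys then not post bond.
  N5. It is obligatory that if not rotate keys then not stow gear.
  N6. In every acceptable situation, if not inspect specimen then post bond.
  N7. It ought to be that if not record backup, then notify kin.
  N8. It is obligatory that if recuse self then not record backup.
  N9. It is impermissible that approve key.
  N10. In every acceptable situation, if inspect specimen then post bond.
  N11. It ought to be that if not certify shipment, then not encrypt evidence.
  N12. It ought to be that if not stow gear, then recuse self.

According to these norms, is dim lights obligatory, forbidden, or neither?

Forbidden

Premises 10 and 6 are O(inspect_specimen → post_bond) and O(¬inspect_specimen → post_bond); every ideal world satisfies inspect_specimen or ¬inspect_specimen, so in either case post_bond holds — hence O(post_bond).
Premise 4, O(rotate_keys → ¬post_bond), contraposes to O(post_bond → ¬rotate_keys); with O(post_bond) we get O(¬rotate_keys).
Applying K to premise 5 (O(¬rotate_keys → ¬stow_gear)) and O(¬rotate_keys) yields O(¬stow_gear).
With premise 12, O(¬stow_gear → recuse_self), the K-axiom yields O(recuse_self).
With premise 8, O(recuse_self → ¬record_backup), the K-axiom yields O(¬record_backup).
From O(¬record_backup) and premise 7, O(¬record_backup → notify_kin), we obtain O(notify_kin).
Premise 1 is O(¬certify_shipment → ¬notify_kin); contrapositively O(notify_kin → certify_shipment). Since O(notify_kin) holds, K gives O(certify_shipment).
Premise 2 is O(dim_lights → ¬certify_shipment); contrapositively O(certify_shipment → ¬dim_lights). Since O(certify_shipment) holds, K gives O(¬dim_lights).
Premises 3, 9, 11 do not contribute to this derivation.
Thus O(¬dim_lights), which is F(dim_lights): dim_lights is forbidden.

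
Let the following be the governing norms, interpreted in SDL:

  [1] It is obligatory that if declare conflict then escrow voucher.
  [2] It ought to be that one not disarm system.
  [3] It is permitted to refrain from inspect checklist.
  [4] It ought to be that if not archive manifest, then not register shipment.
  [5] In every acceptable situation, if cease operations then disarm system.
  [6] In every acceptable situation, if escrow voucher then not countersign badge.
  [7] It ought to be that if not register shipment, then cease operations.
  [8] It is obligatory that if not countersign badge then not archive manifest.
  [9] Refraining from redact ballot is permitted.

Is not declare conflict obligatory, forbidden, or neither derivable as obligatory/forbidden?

From premise 2 we have O(¬disarm_system).
Premise 5 is O(cease_operations → disarm_system); contrapositively O(¬disarm_system → ¬cease_operations). Since O(¬disarm_system) holds, K gives O(¬cease_operations).
The contrapositive of premise 7 (O(¬register_shipment → cease_operations)) is O(¬cease_operations → register_shipment), and O(¬cease_operations) is already established, so O(register_shipment).
The contrapositive of premise 4 (O(¬archive_manifest → ¬register_shipment)) is O(register_shipment → archive_manifest), and O(register_shipment) is already established, so O(archive_manifest).
Premise 8, O(¬countersign_badge → ¬archive_manifest), contraposes to O(archive_manifest → countersign_badge); with O(archive_manifest) we get O(countersign_badge).
The contrapositive of premise 6 (O(escrow_voucher → ¬countersign_badge)) is O(countersign_badge → ¬escrow_voucher), and O(countersign_badge) is already established, so O(¬escrow_voucher).
Premise 1, O(declare_conflict → escrow_voucher), contraposes to O(¬escrow_voucher → ¬declare_conflict); with O(¬escrow_voucher) we get O(¬declare_conflict).
Premises 3, 9 do not contribute to this derivation.
Hence ¬declare_conflict is obligatory.

Obligatory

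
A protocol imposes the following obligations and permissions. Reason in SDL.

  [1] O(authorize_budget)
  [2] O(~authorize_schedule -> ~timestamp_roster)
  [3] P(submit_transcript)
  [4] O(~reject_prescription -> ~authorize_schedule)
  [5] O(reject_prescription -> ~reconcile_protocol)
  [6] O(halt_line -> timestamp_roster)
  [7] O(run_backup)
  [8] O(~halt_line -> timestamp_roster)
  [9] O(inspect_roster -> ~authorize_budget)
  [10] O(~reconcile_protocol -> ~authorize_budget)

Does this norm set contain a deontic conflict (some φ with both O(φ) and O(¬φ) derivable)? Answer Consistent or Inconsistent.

Inconsistent

Premises 6 and 8 cover both cases: O(halt_line -> timestamp_roster) and O(~halt_line -> timestamp_roster). Since halt_line ∨ ~halt_line is a tautology, O(timestamp_roster) follows.
Premise 2, O(~authorize_schedule -> ~timestamp_roster), contraposes to O(timestamp_roster -> authorize_schedule); with O(timestamp_roster) we get O(authorize_schedule).
Premise 4, O(~reject_prescription -> ~authorize_schedule), contraposes to O(authorize_schedule -> reject_prescription); with O(authorize_schedule) we get O(reject_prescription).
From O(reject_prescription) and premise 5, O(reject_prescription -> ~reconcile_protocol), we obtain O(~reconcile_protocol).
Premise 10 is O(~reconcile_protocol -> ~authorize_budget); since O(~reconcile_protocol), deontic closure gives O(~authorize_budget).
Yet premise 1 states O(authorize_budget).
We now have both O(~authorize_budget) and O(authorize_budget) — authorize_budget is simultaneously obligatory and forbidden, violating the D-axiom.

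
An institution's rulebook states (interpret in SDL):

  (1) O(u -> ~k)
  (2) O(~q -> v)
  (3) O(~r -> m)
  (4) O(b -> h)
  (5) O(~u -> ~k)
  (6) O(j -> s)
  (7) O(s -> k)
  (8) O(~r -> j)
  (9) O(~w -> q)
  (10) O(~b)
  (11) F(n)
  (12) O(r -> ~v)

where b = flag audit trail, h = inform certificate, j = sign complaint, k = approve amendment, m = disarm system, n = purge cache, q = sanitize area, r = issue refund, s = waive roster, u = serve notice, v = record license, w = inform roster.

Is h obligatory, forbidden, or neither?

Neither

Premise 4 is O(b -> h), but O(b) is not derivable from the premises, so it does not yield O(h).
No premise or chain of K-axiom applications forces O(h), and none forces O(~h). So h is neither obligatory nor forbidden under these norms.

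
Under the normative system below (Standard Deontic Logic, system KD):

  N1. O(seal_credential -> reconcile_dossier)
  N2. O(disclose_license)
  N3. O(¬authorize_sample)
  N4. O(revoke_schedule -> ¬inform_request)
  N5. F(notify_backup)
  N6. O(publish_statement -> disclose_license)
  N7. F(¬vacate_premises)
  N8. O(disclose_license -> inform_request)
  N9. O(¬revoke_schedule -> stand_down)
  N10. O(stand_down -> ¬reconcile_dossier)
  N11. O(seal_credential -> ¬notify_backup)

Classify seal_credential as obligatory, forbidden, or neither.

Forbidden

Premise 2 states O(disclose_license) outright.
Premise 8 is O(disclose_license -> inform_request); since O(disclose_license), deontic closure gives O(inform_request).
Premise 4, O(revoke_schedule -> ¬inform_request), contraposes to O(inform_request -> ¬revoke_schedule); with O(inform_request) we get O(¬revoke_schedule).
Applying K to premise 9 (O(¬revoke_schedule -> stand_down)) and O(¬revoke_schedule) yields O(stand_down).
Applying K to premise 10 (O(stand_down -> ¬reconcile_dossier)) and O(stand_down) yields O(¬reconcile_dossier).
Premise 1, O(seal_credential -> reconcile_dossier), contraposes to O(¬reconcile_dossier -> ¬seal_credential); with O(¬reconcile_dossier) we get O(¬seal_credential).
Premises 3, 5, 6, 7, 11 do not contribute to this derivation.
Thus O(¬seal_credential), which is F(seal_credential): seal_credential is forbidden.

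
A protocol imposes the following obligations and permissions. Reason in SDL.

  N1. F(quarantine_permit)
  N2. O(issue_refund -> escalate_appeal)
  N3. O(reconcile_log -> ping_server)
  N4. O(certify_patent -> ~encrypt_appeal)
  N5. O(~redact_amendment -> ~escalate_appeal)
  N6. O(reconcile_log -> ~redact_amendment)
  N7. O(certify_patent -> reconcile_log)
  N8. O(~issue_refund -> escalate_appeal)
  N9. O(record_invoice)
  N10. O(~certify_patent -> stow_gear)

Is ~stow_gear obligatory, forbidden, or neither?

Forbidden

Premises 2 and 8 cover both cases: O(issue_refund -> escalate_appeal) and O(~issue_refund -> escalate_appeal). Since issue_refund ∨ ~issue_refund is a tautology, O(escalate_appeal) follows.
Premise 5 is O(~redact_amendment -> ~escalate_appeal); contrapositively O(escalate_appeal -> redact_amendment). Since O(escalate_appeal) holds, K gives O(redact_amendment).
Premise 6, O(reconcile_log -> ~redact_amendment), contraposes to O(redact_amendment -> ~reconcile_log); with O(redact_amendment) we get O(~reconcile_log).
The contrapositive of premise 7 (O(certify_patent -> reconcile_log)) is O(~reconcile_log -> ~certify_patent), and O(~reconcile_log) is already established, so O(~certify_patent).
Applying K to premise 10 (O(~certify_patent -> stow_gear)) and O(~certify_patent) yields O(stow_gear).
Premises 1, 3, 4, 9 do not contribute to this derivation.
Thus O(stow_gear), which is F(~stow_gear): ~stow_gear is forbidden.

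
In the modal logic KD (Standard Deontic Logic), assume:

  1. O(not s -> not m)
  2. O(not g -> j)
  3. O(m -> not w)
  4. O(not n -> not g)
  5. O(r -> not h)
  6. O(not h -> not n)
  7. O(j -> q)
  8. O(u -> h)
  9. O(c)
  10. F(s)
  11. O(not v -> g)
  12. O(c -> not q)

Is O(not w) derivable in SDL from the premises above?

No

Premise 3 is O(m -> not w), but O(m) is not derivable from the premises, so it does not yield O(not w).
No other premise forces O(not w). An ideal world satisfying every premise can still have not w false, so O(not w) is not derivable.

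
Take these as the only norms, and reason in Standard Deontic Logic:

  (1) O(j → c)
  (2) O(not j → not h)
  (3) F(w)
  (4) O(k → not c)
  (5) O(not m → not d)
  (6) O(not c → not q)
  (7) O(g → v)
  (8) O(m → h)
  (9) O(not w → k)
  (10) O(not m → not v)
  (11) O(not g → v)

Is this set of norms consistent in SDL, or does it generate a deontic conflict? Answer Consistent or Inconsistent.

Premises 11 and 7 cover both cases: O(not g → v) and O(g → v). Since not g ∨ g is a tautology, O(v) follows.
The contrapositive of premise 10 (O(not m → not v)) is O(v → m), and O(v) is already established, so O(m).
From O(m) and premise 8, O(m → h), we obtain O(h).
Premise 2 is O(not j → not h); contrapositively O(h → j). Since O(h) holds, K gives O(j).
With premise 1, O(j → c), the K-axiom yields O(c).
Premise 4, O(k → not c), contraposes to O(c → not k); with O(c) we get O(not k).
The contrapositive of premise 9 (O(not w → k)) is O(not k → w), and O(not k) is already established, so O(w).
But premise 3, F(w), means O(not w).
We now have both O(w) and O(not w) — w is simultaneously obligatory and forbidden, violating the D-axiom.

Inconsistent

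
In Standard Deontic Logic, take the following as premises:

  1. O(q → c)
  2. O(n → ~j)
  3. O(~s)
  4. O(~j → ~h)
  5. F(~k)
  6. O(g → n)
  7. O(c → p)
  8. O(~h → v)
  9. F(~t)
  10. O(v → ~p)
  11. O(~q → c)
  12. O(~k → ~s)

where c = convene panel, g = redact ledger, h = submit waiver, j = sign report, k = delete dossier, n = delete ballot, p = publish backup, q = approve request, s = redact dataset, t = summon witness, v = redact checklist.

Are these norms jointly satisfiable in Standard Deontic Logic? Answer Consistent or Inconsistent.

Premise 12 is O(~k → ~s); even if O(~s) held, inferring O(~k) would be affirming the consequent — invalid.
So O(~k) is not derivable, and the apparent clash with O(k) does not arise.
A world satisfying every obligation exists (e.g. c=true, g=false, h=true, j=true, k=true, n=false, p=true, q=false, s=false, t=true, v=false); no atom is both obligatory and forbidden, so the set is consistent.

Consistent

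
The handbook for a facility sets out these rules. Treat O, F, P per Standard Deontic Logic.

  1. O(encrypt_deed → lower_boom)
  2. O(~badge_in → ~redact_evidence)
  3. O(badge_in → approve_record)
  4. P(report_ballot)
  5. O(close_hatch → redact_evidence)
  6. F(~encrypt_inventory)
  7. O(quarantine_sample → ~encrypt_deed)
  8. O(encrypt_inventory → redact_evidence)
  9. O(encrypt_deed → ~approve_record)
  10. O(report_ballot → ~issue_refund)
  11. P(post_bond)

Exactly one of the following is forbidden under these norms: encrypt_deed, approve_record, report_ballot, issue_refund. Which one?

F(~encrypt_inventory) at premise 6 means O(encrypt_inventory).
From O(encrypt_inventory) and premise 8, O(encrypt_inventory → redact_evidence), we obtain O(redact_evidence).
The contrapositive of premise 2 (O(~badge_in → ~redact_evidence)) is O(redact_evidence → badge_in), and O(redact_evidence) is already established, so O(badge_in).
With premise 3, O(badge_in → approve_record), the K-axiom yields O(approve_record).
The contrapositive of premise 9 (O(encrypt_deed → ~approve_record)) is O(approve_record → ~encrypt_deed), and O(approve_record) is already established, so O(~encrypt_deed).
So O(~encrypt_deed) holds, i.e. encrypt_deed is forbidden. None of the other listed options is forbidden under the premises.

encrypt_deed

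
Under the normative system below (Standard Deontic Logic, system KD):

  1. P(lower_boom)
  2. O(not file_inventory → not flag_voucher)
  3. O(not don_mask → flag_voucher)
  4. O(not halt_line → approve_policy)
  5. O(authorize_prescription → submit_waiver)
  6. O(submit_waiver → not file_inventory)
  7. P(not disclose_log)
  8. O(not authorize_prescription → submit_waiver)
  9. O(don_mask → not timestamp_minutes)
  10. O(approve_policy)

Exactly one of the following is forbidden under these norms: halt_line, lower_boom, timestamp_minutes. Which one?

Premises 8 and 5 are O(not authorize_prescription → submit_waiver) and O(authorize_prescription → submit_waiver); every ideal world satisfies not authorize_prescription or authorize_prescription, so in either case submit_waiver holds — hence O(submit_waiver).
From O(submit_waiver) and premise 6, O(submit_waiver → not file_inventory), we obtain O(not file_inventory).
Premise 2 is O(not file_inventory → not flag_voucher); since O(not file_inventory), deontic closure gives O(not flag_voucher).
Premise 3 is O(not don_mask → flag_voucher); contrapositively O(not flag_voucher → don_mask). Since O(not flag_voucher) holds, K gives O(don_mask).
From O(don_mask) and premise 9, O(don_mask → not timestamp_minutes), we obtain O(not timestamp_minutes).
So O(not timestamp_minutes) holds, i.e. timestamp_minutes is forbidden. None of the other listed options is forbidden under the premises.

timestamp_minutes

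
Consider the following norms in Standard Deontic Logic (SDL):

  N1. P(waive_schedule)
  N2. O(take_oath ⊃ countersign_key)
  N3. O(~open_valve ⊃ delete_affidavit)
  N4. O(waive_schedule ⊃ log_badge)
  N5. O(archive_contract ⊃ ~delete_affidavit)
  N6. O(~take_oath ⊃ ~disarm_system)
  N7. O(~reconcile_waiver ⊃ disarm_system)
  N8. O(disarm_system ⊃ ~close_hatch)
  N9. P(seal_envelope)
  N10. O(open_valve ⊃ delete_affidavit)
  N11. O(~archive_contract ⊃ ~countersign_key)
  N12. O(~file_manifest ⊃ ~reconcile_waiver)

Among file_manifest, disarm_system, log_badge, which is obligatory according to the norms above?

file_manifest

By case analysis on open_valve: premise 10 gives O(open_valve ⊃ delete_affidavit) and premise 3 gives O(~open_valve ⊃ delete_affidavit), so O(delete_affidavit) either way.
The contrapositive of premise 5 (O(archive_contract ⊃ ~delete_affidavit)) is O(delete_affidavit ⊃ ~archive_contract), and O(delete_affidavit) is already established, so O(~archive_contract).
Applying K to premise 11 (O(~archive_contract ⊃ ~countersign_key)) and O(~archive_contract) yields O(~countersign_key).
Premise 2, O(take_oath ⊃ countersign_key), contraposes to O(~countersign_key ⊃ ~take_oath); with O(~countersign_key) we get O(~take_oath).
Premise 6 is O(~take_oath ⊃ ~disarm_system); since O(~take_oath), deontic closure gives O(~disarm_system).
The contrapositive of premise 7 (O(~reconcile_waiver ⊃ disarm_system)) is O(~disarm_system ⊃ reconcile_waiver), and O(~disarm_system) is already established, so O(reconcile_waiver).
Premise 12, O(~file_manifest ⊃ ~reconcile_waiver), contraposes to O(reconcile_waiver ⊃ file_manifest); with O(reconcile_waiver) we get O(file_manifest).
So O(file_manifest) holds — file_manifest is obligatory. None of the other listed options is made obligatory by any chain of premises.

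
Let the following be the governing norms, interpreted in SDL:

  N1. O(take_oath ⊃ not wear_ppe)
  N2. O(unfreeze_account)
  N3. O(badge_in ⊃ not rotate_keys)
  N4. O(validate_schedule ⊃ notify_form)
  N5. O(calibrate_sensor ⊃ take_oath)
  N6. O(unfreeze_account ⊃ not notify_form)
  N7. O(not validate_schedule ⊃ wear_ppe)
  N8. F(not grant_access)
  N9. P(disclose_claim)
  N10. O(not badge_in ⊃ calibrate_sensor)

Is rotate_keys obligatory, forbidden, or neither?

Forbidden

From premise 2 we have O(unfreeze_account).
With premise 6, O(unfreeze_account ⊃ not notify_form), the K-axiom yields O(not notify_form).
The contrapositive of premise 4 (O(validate_schedule ⊃ notify_form)) is O(not notify_form ⊃ not validate_schedule), and O(not notify_form) is already established, so O(not validate_schedule).
From O(not validate_schedule) and premise 7, O(not validate_schedule ⊃ wear_ppe), we obtain O(wear_ppe).
Premise 1, O(take_oath ⊃ not wear_ppe), contraposes to O(wear_ppe ⊃ not take_oath); with O(wear_ppe) we get O(not take_oath).
The contrapositive of premise 5 (O(calibrate_sensor ⊃ take_oath)) is O(not take_oath ⊃ not calibrate_sensor), and O(not take_oath) is already established, so O(not calibrate_sensor).
The contrapositive of premise 10 (O(not badge_in ⊃ calibrate_sensor)) is O(not calibrate_sensor ⊃ badge_in), and O(not calibrate_sensor) is already established, so O(badge_in).
Premise 3 is O(badge_in ⊃ not rotate_keys); since O(badge_in), deontic closure gives O(not rotate_keys).
Premises 8, 9 do not contribute to this derivation.
Thus O(not rotate_keys), which is F(rotate_keys): rotate_keys is forbidden.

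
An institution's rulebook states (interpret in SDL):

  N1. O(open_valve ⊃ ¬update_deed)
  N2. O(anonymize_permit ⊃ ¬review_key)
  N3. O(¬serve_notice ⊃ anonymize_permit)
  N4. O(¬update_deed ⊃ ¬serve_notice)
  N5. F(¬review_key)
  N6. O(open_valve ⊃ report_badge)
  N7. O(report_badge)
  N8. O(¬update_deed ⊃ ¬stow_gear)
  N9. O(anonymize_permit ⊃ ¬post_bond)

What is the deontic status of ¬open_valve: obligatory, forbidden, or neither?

Premise 5, F(¬review_key), is equivalent to O(review_key).
The contrapositive of premise 2 (O(anonymize_permit ⊃ ¬review_key)) is O(review_key ⊃ ¬anonymize_permit), and O(review_key) is already established, so O(¬anonymize_permit).
Premise 3, O(¬serve_notice ⊃ anonymize_permit), contraposes to O(¬anonymize_permit ⊃ serve_notice); with O(¬anonymize_permit) we get O(serve_notice).
Premise 4 is O(¬update_deed ⊃ ¬serve_notice); contrapositively O(serve_notice ⊃ update_deed). Since O(serve_notice) holds, K gives O(update_deed).
Premise 1, O(open_valve ⊃ ¬update_deed), contraposes to O(update_deed ⊃ ¬open_valve); with O(update_deed) we get O(¬open_valve).
Premises 6, 7, 8, 9 do not contribute to this derivation.
Hence ¬open_valve is obligatory.

Obligatory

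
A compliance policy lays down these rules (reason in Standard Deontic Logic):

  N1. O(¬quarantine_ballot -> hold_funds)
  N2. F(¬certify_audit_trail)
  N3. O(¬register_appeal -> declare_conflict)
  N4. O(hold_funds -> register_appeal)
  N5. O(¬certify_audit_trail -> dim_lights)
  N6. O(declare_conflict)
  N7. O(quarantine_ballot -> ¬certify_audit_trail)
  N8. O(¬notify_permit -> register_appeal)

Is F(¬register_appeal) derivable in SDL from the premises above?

Yes

Premise 2, F(¬certify_audit_trail), is equivalent to O(certify_audit_trail).
The contrapositive of premise 7 (O(quarantine_ballot -> ¬certify_audit_trail)) is O(certify_audit_trail -> ¬quarantine_ballot), and O(certify_audit_trail) is already established, so O(¬quarantine_ballot).
Premise 1 is O(¬quarantine_ballot -> hold_funds); since O(¬quarantine_ballot), deontic closure gives O(hold_funds).
From O(hold_funds) and premise 4, O(hold_funds -> register_appeal), we obtain O(register_appeal).
Premises 3, 5, 6, 8 do not contribute to this derivation.
So O(register_appeal) holds, i.e. F(¬register_appeal). The claim follows.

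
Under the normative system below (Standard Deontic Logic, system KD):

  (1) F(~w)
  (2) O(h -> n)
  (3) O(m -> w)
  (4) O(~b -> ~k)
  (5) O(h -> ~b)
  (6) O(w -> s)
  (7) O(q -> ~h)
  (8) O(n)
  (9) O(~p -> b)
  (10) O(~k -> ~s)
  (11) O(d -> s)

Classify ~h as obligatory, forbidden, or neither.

Obligatory

F(~w) at premise 1 means O(w).
Premise 6 is O(w -> s); since O(w), deontic closure gives O(s).
Premise 10 is O(~k -> ~s); contrapositively O(s -> k). Since O(s) holds, K gives O(k).
Premise 4 is O(~b -> ~k); contrapositively O(k -> b). Since O(k) holds, K gives O(b).
The contrapositive of premise 5 (O(h -> ~b)) is O(b -> ~h), and O(b) is already established, so O(~h).
Premises 2, 3, 7, 8, 9, 11 do not contribute to this derivation.
Hence ~h is obligatory.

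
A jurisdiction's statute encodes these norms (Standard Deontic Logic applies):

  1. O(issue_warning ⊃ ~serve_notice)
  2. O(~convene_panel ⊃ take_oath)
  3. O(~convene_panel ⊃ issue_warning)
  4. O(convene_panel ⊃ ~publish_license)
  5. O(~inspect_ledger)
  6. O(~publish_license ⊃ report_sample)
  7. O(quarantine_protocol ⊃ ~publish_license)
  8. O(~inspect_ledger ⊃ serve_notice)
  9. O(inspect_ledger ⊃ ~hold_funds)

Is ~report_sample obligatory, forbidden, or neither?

Forbidden

From premise 5 we have O(~inspect_ledger).
With premise 8, O(~inspect_ledger ⊃ serve_notice), the K-axiom yields O(serve_notice).
The contrapositive of premise 1 (O(issue_warning ⊃ ~serve_notice)) is O(serve_notice ⊃ ~issue_warning), and O(serve_notice) is already established, so O(~issue_warning).
The contrapositive of premise 3 (O(~convene_panel ⊃ issue_warning)) is O(~issue_warning ⊃ convene_panel), and O(~issue_warning) is already established, so O(convene_panel).
Applying K to premise 4 (O(convene_panel ⊃ ~publish_license)) and O(convene_panel) yields O(~publish_license).
With premise 6, O(~publish_license ⊃ report_sample), the K-axiom yields O(report_sample).
Premises 2, 7, 9 do not contribute to this derivation.
Thus O(report_sample), which is F(~report_sample): ~report_sample is forbidden.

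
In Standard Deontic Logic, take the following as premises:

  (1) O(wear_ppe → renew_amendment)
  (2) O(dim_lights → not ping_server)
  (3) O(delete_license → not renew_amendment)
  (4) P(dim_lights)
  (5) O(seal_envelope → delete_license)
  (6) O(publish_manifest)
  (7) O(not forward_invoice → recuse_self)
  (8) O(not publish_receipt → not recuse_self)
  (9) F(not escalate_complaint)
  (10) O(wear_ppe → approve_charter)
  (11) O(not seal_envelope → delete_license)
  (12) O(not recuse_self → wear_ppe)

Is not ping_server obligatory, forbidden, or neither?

Neither

Premise 2 is O(dim_lights → not ping_server), but O(dim_lights) is not derivable from the premises (the permission P(dim_lights) asserts only not O(not dim_lights), not O(dim_lights)), so it does not yield O(not ping_server).
No premise or chain of K-axiom applications forces O(not ping_server), and none forces O(ping_server). So not ping_server is neither obligatory nor forbidden under these norms.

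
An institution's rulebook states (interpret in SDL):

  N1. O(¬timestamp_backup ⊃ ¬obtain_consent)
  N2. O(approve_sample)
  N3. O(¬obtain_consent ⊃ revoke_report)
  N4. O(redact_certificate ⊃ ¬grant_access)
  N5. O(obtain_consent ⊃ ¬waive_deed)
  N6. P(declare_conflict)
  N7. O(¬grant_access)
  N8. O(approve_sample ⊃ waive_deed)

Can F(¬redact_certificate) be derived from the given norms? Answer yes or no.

Premise 4 is O(redact_certificate ⊃ ¬grant_access); even if O(¬grant_access) held, inferring O(redact_certificate) would be affirming the consequent — invalid.
No other premise forces O(redact_certificate). An ideal world satisfying every premise can still have ¬redact_certificate true, so F(¬redact_certificate) is not derivable.

No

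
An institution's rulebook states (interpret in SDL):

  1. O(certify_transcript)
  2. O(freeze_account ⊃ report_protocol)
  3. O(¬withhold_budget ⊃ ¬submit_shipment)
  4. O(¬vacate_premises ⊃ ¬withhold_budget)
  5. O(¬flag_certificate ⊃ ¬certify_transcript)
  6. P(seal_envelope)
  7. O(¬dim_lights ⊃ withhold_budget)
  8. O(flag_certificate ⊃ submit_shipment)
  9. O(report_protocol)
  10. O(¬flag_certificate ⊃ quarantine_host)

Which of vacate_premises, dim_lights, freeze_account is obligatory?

vacate_premises

Premise 1 gives O(certify_transcript).
Premise 5, O(¬flag_certificate ⊃ ¬certify_transcript), contraposes to O(certify_transcript ⊃ flag_certificate); with O(certify_transcript) we get O(flag_certificate).
Applying K to premise 8 (O(flag_certificate ⊃ submit_shipment)) and O(flag_certificate) yields O(submit_shipment).
Premise 3 is O(¬withhold_budget ⊃ ¬submit_shipment); contrapositively O(submit_shipment ⊃ withhold_budget). Since O(submit_shipment) holds, K gives O(withhold_budget).
Premise 4 is O(¬vacate_premises ⊃ ¬withhold_budget); contrapositively O(withhold_budget ⊃ vacate_premises). Since O(withhold_budget) holds, K gives O(vacate_premises).
So O(vacate_premises) holds — vacate_premises is obligatory. None of the other listed options is made obligatory by any chain of premises.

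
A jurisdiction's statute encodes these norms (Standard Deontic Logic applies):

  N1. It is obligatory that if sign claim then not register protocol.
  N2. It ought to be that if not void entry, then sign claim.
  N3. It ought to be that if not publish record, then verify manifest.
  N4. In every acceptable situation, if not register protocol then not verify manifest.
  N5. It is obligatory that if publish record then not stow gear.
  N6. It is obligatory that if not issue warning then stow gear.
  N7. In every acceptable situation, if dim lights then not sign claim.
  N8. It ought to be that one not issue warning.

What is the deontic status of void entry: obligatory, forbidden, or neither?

Premise 8 gives O(¬issue_warning).
From O(¬issue_warning) and premise 6, O(¬issue_warning → stow_gear), we obtain O(stow_gear).
The contrapositive of premise 5 (O(publish_record → ¬stow_gear)) is O(stow_gear → ¬publish_record), and O(stow_gear) is already established, so O(¬publish_record).
With premise 3, O(¬publish_record → verify_manifest), the K-axiom yields O(verify_manifest).
The contrapositive of premise 4 (O(¬register_protocol → ¬verify_manifest)) is O(verify_manifest → register_protocol), and O(verify_manifest) is already established, so O(register_protocol).
Premise 1 is O(sign_claim → ¬register_protocol); contrapositively O(register_protocol → ¬sign_claim). Since O(register_protocol) holds, K gives O(¬sign_claim).
Premise 2, O(¬void_entry → sign_claim), contraposes to O(¬sign_claim → void_entry); with O(¬sign_claim) we get O(void_entry).
Premise 7 does not contribute to this derivation.
Hence void_entry is obligatory.

Obligatory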